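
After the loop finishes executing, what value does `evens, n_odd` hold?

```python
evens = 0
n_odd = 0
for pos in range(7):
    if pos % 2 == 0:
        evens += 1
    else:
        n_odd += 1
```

Let's trace through this code step by step.

Initialize: evens = 0
Initialize: n_odd = 0
Entering loop: for pos in range(7):
After iteration 1: pos = 0, evens = 1, n_odd = 0
After iteration 2: pos = 1, evens = 1, n_odd = 1
After iteration 3: pos = 2, evens = 2, n_odd = 1
After iteration 4: pos = 3, evens = 2, n_odd = 2
After iteration 5: pos = 4, evens = 3, n_odd = 2
After iteration 6: pos = 5, evens = 3, n_odd = 3
After iteration 7: pos = 6, evens = 4, n_odd = 3
Loop ends.

Final answer: 4, 3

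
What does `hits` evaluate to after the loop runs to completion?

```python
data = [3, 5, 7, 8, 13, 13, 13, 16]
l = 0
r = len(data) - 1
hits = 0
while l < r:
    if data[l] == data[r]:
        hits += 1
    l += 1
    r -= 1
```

Let's trace through this code step by step.

Initialize: data = [3, 5, 7, 8, 13, 13, 13, 16]
Initialize: l = 0
Initialize: r = 7
Initialize: hits = 0
Entering loop: while l < r:
After iteration 1: l = 1, r = 6, hits = 0
After iteration 2: l = 2, r = 5, hits = 0
After iteration 3: l = 3, r = 4, hits = 0
After iteration 4: l = 4, r = 3, hits = 0
Loop ends.

Final answer: 0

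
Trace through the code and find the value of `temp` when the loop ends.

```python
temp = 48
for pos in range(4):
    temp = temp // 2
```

Let's trace through this code step by step.

Initialize: temp = 48
Entering loop: for pos in range(4):
After iteration 1: pos = 0, temp = 24
After iteration 2: pos = 1, temp = 12
After iteration 3: pos = 2, temp = 6
After iteration 4: pos = 3, temp = 3
Loop ends.

Final answer: 3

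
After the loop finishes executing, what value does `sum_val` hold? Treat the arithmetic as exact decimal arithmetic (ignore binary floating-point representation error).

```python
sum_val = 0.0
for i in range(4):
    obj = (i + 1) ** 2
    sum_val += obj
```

Let's trace through this code step by step.

Initialize: sum_val = 0.0
Entering loop: for i in range(4):
After iteration 1: i = 0, sum_val = 1.0, obj = 1
After iteration 2: i = 1, sum_val = 5.0, obj = 4
After iteration 3: i = 2, sum_val = 14.0, obj = 9
After iteration 4: i = 3, sum_val = 30.0, obj = 16
Loop ends.

Final answer: 30.0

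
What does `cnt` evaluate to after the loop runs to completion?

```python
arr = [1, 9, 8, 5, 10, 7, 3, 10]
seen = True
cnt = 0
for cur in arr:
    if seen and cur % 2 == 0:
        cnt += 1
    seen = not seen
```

Let's trace through this code step by step.

Initialize: arr = [1, 9, 8, 5, 10, 7, 3, 10]
Initialize: seen = True
Initialize: cnt = 0
Entering loop: for cur in arr:
After iteration 1: cur = 1, seen = False, cnt = 0
After iteration 2: cur = 9, seen = True, cnt = 0
After iteration 3: cur = 8, seen = False, cnt = 1
After iteration 4: cur = 5, seen = True, cnt = 1
After iteration 5: cur = 10, seen = False, cnt = 2
After iteration 6: cur = 7, seen = True, cnt = 2
After iteration 7: cur = 3, seen = False, cnt = 2
After iteration 8: cur = 10, seen = True, cnt = 2
Loop ends.

Final answer: 2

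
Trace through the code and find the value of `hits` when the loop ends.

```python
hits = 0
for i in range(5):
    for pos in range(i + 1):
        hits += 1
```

Let's trace through this code step by step.

Initialize: hits = 0
Entering loop: for i in range(5):
After iteration 1: i = 0, hits = 1, pos = 0
After iteration 2: i = 1, hits = 3, pos = 1
After iteration 3: i = 2, hits = 6, pos = 2
After iteration 4: i = 3, hits = 10, pos = 3
After iteration 5: i = 4, hits = 15, pos = 4
Loop ends.

Final answer: 15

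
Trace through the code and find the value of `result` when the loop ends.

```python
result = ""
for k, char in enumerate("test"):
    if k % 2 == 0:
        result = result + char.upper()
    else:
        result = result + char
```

Let's trace through this code step by step.

Initialize: result = ''
Entering loop: for k, char in enumerate("test"):
After iteration 1: k = 0, char = 't', result = 'T'
After iteration 2: k = 1, char = 'e', result = 'Te'
After iteration 3: k = 2, char = 's', result = 'TeS'
After iteration 4: k = 3, char = 't', result = 'TeSt'
Loop ends.

Final answer: 'TeSt'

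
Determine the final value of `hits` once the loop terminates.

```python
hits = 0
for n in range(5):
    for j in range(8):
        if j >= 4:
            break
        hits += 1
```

Let's trace through this code step by step.

Initialize: hits = 0
Entering loop: for n in range(5):
After iteration 1: n = 0, hits = 4
After iteration 2: n = 1, hits = 8
After iteration 3: n = 2, hits = 12
After iteration 4: n = 3, hits = 16
After iteration 5: n = 4, hits = 20
Loop ends.

Final answer: 20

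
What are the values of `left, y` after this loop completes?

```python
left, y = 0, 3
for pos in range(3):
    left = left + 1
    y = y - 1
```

Let's trace through this code step by step.

Initialize: left = 0
Initialize: y = 3
Entering loop: for pos in range(3):
After iteration 1: pos = 0, left = 1, y = 2
After iteration 2: pos = 1, left = 2, y = 1
After iteration 3: pos = 2, left = 3, y = 0
Loop ends.

Final answer: 3, 0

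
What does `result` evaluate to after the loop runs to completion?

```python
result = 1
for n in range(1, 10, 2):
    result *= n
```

Let's trace through this code step by step.

Initialize: result = 1
Entering loop: for n in range(1, 10, 2):
After iteration 1: n = 1, result = 1
After iteration 2: n = 3, result = 3
After iteration 3: n = 5, result = 15
After iteration 4: n = 7, result = 105
After iteration 5: n = 9, result = 945
Loop ends.

Final answer: 945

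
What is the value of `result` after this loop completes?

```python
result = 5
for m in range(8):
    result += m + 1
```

Let's trace through this code step by step.

Initialize: result = 5
Entering loop: for m in range(8):
After iteration 1: m = 0, result = 6
After iteration 2: m = 1, result = 8
After iteration 3: m = 2, result = 11
After iteration 4: m = 3, result = 15
After iteration 5: m = 4, result = 20
After iteration 6: m = 5, result = 26
After iteration 7: m = 6, result = 33
After iteration 8: m = 7, result = 41
Loop ends.

Final answer: 41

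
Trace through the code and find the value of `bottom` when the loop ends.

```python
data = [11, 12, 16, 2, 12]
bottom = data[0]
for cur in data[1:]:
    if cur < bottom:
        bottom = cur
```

Let's trace through this code step by step.

Initialize: data = [11, 12, 16, 2, 12]
Initialize: bottom = 11
Entering loop: for cur in data[1:]:
After iteration 1: cur = 12, bottom = 11
After iteration 2: cur = 16, bottom = 11
After iteration 3: cur = 2, bottom = 2
After iteration 4: cur = 12, bottom = 2
Loop ends.

Final answer: 2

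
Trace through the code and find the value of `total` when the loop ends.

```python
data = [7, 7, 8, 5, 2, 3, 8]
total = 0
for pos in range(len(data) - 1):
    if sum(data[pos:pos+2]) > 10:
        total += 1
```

Let's trace through this code step by step.

Initialize: data = [7, 7, 8, 5, 2, 3, 8]
Initialize: total = 0
Entering loop: for pos in range(len(data) - 1):
After iteration 1: pos = 0, total = 1
After iteration 2: pos = 1, total = 2
After iteration 3: pos = 2, total = 3
After iteration 4: pos = 3, total = 3
After iteration 5: pos = 4, total = 3
After iteration 6: pos = 5, total = 4
Loop ends.

Final answer: 4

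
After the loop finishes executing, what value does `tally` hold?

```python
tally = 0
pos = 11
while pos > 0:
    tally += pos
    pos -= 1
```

Let's trace through this code step by step.

Initialize: tally = 0
Initialize: pos = 11
Entering loop: while pos > 0:
After iteration 1: tally = 11, pos = 10
After iteration 2: tally = 21, pos = 9
After iteration 3: tally = 30, pos = 8
After iteration 4: tally = 38, pos = 7
After iteration 5: tally = 45, pos = 6
After iteration 6: tally = 51, pos = 5
After iteration 7: tally = 56, pos = 4
After iteration 8: tally = 60, pos = 3
After iteration 9: tally = 63, pos = 2
After iteration 10: tally = 65, pos = 1
After iteration 11: tally = 66, pos = 0
Loop ends.

Final answer: 66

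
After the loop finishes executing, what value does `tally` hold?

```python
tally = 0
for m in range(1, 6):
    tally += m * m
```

Let's trace through this code step by step.

Initialize: tally = 0
Entering loop: for m in range(1, 6):
After iteration 1: m = 1, tally = 1
After iteration 2: m = 2, tally = 5
After iteration 3: m = 3, tally = 14
After iteration 4: m = 4, tally = 30
After iteration 5: m = 5, tally = 55
Loop ends.

Final answer: 55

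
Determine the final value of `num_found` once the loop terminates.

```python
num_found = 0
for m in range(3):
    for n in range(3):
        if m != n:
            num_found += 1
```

Let's trace through this code step by step.

Initialize: num_found = 0
Entering loop: for m in range(3):
After iteration 1: m = 0, num_found = 2
After iteration 2: m = 1, num_found = 4
After iteration 3: m = 2, num_found = 6
Loop ends.

Final answer: 6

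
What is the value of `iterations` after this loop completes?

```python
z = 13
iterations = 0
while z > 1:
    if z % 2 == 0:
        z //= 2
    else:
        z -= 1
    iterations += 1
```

Let's trace through this code step by step.

Initialize: z = 13
Initialize: iterations = 0
Entering loop: while z > 1:
After iteration 1: z = 12, iterations = 1
After iteration 2: z = 6, iterations = 2
After iteration 3: z = 3, iterations = 3
After iteration 4: z = 2, iterations = 4
After iteration 5: z = 1, iterations = 5
Loop ends.

Final answer: 5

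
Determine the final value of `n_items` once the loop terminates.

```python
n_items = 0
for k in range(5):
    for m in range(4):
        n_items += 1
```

Let's trace through this code step by step.

Initialize: n_items = 0
Entering loop: for k in range(5):
After iteration 1: k = 0, n_items = 4
After iteration 2: k = 1, n_items = 8
After iteration 3: k = 2, n_items = 12
After iteration 4: k = 3, n_items = 16
After iteration 5: k = 4, n_items = 20
Loop ends.

Final answer: 20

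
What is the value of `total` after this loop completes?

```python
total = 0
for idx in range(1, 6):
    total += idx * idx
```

Let's trace through this code step by step.

Initialize: total = 0
Entering loop: for idx in range(1, 6):
After iteration 1: idx = 1, total = 1
After iteration 2: idx = 2, total = 5
After iteration 3: idx = 3, total = 14
After iteration 4: idx = 4, total = 30
After iteration 5: idx = 5, total = 55
Loop ends.

Final answer: 55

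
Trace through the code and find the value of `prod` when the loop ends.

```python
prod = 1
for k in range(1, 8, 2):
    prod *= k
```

Let's trace through this code step by step.

Initialize: prod = 1
Entering loop: for k in range(1, 8, 2):
After iteration 1: k = 1, prod = 1
After iteration 2: k = 3, prod = 3
After iteration 3: k = 5, prod = 15
After iteration 4: k = 7, prod = 105
Loop ends.

Final answer: 105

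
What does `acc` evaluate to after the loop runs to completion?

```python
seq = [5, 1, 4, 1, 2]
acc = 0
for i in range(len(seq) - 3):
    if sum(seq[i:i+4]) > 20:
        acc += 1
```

Let's trace through this code step by step.

Initialize: seq = [5, 1, 4, 1, 2]
Initialize: acc = 0
Entering loop: for i in range(len(seq) - 3):
After iteration 1: i = 0, acc = 0
After iteration 2: i = 1, acc = 0
Loop ends.

Final answer: 0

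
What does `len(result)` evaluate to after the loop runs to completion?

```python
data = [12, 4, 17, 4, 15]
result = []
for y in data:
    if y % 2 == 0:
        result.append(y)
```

Let's trace through this code step by step.

Initialize: data = [12, 4, 17, 4, 15]
Initialize: result = []
Entering loop: for y in data:
After iteration 1: y = 12, result = [12]
After iteration 2: y = 4, result = [12, 4]
After iteration 3: y = 17, result = [12, 4]
After iteration 4: y = 4, result = [12, 4, 4]
After iteration 5: y = 15, result = [12, 4, 4]
Loop ends.
len(result) = 3

Final answer: 3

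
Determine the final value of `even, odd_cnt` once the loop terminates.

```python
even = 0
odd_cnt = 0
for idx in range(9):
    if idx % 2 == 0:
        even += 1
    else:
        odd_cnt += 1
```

Let's trace through this code step by step.

Initialize: even = 0
Initialize: odd_cnt = 0
Entering loop: for idx in range(9):
After iteration 1: idx = 0, even = 1, odd_cnt = 0
After iteration 2: idx = 1, even = 1, odd_cnt = 1
After iteration 3: idx = 2, even = 2, odd_cnt = 1
After iteration 4: idx = 3, even = 2, odd_cnt = 2
After iteration 5: idx = 4, even = 3, odd_cnt = 2
After iteration 6: idx = 5, even = 3, odd_cnt = 3
After iteration 7: idx = 6, even = 4, odd_cnt = 3
After iteration 8: idx = 7, even = 4, odd_cnt = 4
After iteration 9: idx = 8, even = 5, odd_cnt = 4
Loop ends.

Final answer: 5, 4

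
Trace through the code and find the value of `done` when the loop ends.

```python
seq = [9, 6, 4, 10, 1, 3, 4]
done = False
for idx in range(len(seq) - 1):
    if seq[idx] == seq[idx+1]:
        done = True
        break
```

Let's trace through this code step by step.

Initialize: seq = [9, 6, 4, 10, 1, 3, 4]
Initialize: done = False
Entering loop: for idx in range(len(seq) - 1):
After iteration 1: idx = 0, done = False
After iteration 2: idx = 1, done = False
After iteration 3: idx = 2, done = False
After iteration 4: idx = 3, done = False
After iteration 5: idx = 4, done = False
After iteration 6: idx = 5, done = False
Loop ends.

Final answer: False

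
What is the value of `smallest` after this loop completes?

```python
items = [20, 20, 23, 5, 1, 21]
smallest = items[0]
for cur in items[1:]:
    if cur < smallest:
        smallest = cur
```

Let's trace through this code step by step.

Initialize: items = [20, 20, 23, 5, 1, 21]
Initialize: smallest = 20
Entering loop: for cur in items[1:]:
After iteration 1: cur = 20, smallest = 20
After iteration 2: cur = 23, smallest = 20
After iteration 3: cur = 5, smallest = 5
After iteration 4: cur = 1, smallest = 1
After iteration 5: cur = 21, smallest = 1
Loop ends.

Final answer: 1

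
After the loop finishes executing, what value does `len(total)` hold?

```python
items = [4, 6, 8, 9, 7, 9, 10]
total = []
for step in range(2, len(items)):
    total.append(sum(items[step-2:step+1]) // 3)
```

Let's trace through this code step by step.

Initialize: items = [4, 6, 8, 9, 7, 9, 10]
Initialize: total = []
Entering loop: for step in range(2, len(items)):
After iteration 1: step = 2, total = [6]
After iteration 2: step = 3, total = [6, 7]
After iteration 3: step = 4, total = [6, 7, 8]
After iteration 4: step = 5, total = [6, 7, 8, 8]
After iteration 5: step = 6, total = [6, 7, 8, 8, 8]
Loop ends.
len(total) = 5

Final answer: 5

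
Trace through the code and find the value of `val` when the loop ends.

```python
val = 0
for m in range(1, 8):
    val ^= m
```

Let's trace through this code step by step.

Initialize: val = 0
Entering loop: for m in range(1, 8):
After iteration 1: m = 1, val = 1
After iteration 2: m = 2, val = 3
After iteration 3: m = 3, val = 0
After iteration 4: m = 4, val = 4
After iteration 5: m = 5, val = 1
After iteration 6: m = 6, val = 7
After iteration 7: m = 7, val = 0
Loop ends.

Final answer: 0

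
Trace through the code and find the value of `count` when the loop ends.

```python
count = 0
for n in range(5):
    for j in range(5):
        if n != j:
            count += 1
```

Let's trace through this code step by step.

Initialize: count = 0
Entering loop: for n in range(5):
After iteration 1: n = 0, count = 4
After iteration 2: n = 1, count = 8
After iteration 3: n = 2, count = 12
After iteration 4: n = 3, count = 16
After iteration 5: n = 4, count = 20
Loop ends.

Final answer: 20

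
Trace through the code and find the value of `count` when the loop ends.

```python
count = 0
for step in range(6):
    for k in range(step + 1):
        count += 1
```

Let's trace through this code step by step.

Initialize: count = 0
Entering loop: for step in range(6):
After iteration 1: step = 0, count = 1, k = 0
After iteration 2: step = 1, count = 3, k = 1
After iteration 3: step = 2, count = 6, k = 2
After iteration 4: step = 3, count = 10, k = 3
After iteration 5: step = 4, count = 15, k = 4
After iteration 6: step = 5, count = 21, k = 5
Loop ends.

Final answer: 21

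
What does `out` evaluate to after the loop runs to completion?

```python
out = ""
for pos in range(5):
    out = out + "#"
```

Let's trace through this code step by step.

Initialize: out = ''
Entering loop: for pos in range(5):
After iteration 1: pos = 0, out = '#'
After iteration 2: pos = 1, out = '##'
After iteration 3: pos = 2, out = '###'
After iteration 4: pos = 3, out = '####'
After iteration 5: pos = 4, out = '#####'
Loop ends.

Final answer: '#####'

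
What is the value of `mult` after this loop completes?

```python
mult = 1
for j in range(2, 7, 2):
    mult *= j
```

Let's trace through this code step by step.

Initialize: mult = 1
Entering loop: for j in range(2, 7, 2):
After iteration 1: j = 2, mult = 2
After iteration 2: j = 4, mult = 8
After iteration 3: j = 6, mult = 48
Loop ends.

Final answer: 48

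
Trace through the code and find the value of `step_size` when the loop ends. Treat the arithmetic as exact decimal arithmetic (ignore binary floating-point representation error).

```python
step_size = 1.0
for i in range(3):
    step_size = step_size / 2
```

Let's trace through this code step by step.

Initialize: step_size = 1.0
Entering loop: for i in range(3):
After iteration 1: i = 0, step_size = 0.5
After iteration 2: i = 1, step_size = 0.25
After iteration 3: i = 2, step_size = 0.125
Loop ends.

Final answer: 0.125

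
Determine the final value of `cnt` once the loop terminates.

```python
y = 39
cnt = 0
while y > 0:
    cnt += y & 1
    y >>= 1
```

Let's trace through this code step by step.

Initialize: y = 39
Initialize: cnt = 0
Entering loop: while y > 0:
After iteration 1: y = 19, cnt = 1
After iteration 2: y = 9, cnt = 2
After iteration 3: y = 4, cnt = 3
After iteration 4: y = 2, cnt = 3
After iteration 5: y = 1, cnt = 3
After iteration 6: y = 0, cnt = 4
Loop ends.

Final answer: 4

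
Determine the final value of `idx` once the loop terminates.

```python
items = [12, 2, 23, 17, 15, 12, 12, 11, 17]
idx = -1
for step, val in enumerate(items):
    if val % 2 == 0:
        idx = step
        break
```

Let's trace through this code step by step.

Initialize: items = [12, 2, 23, 17, 15, 12, 12, 11, 17]
Initialize: idx = -1
Entering loop: for step, val in enumerate(items):
After iteration 1: step = 0, val = 12, idx = 0
Loop ends.

Final answer: 0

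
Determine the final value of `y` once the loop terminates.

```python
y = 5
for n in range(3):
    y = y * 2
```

Let's trace through this code step by step.

Initialize: y = 5
Entering loop: for n in range(3):
After iteration 1: n = 0, y = 10
After iteration 2: n = 1, y = 20
After iteration 3: n = 2, y = 40
Loop ends.

Final answer: 40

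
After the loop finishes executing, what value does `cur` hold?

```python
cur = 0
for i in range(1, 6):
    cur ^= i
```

Let's trace through this code step by step.

Initialize: cur = 0
Entering loop: for i in range(1, 6):
After iteration 1: i = 1, cur = 1
After iteration 2: i = 2, cur = 3
After iteration 3: i = 3, cur = 0
After iteration 4: i = 4, cur = 4
After iteration 5: i = 5, cur = 1
Loop ends.

Final answer: 1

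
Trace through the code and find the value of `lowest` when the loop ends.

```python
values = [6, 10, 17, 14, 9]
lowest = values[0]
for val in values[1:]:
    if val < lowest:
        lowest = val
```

Let's trace through this code step by step.

Initialize: values = [6, 10, 17, 14, 9]
Initialize: lowest = 6
Entering loop: for val in values[1:]:
After iteration 1: val = 10, lowest = 6
After iteration 2: val = 17, lowest = 6
After iteration 3: val = 14, lowest = 6
After iteration 4: val = 9, lowest = 6
Loop ends.

Final answer: 6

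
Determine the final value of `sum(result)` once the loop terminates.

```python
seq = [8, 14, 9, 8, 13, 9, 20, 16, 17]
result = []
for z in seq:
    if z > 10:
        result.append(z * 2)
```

Let's trace through this code step by step.

Initialize: seq = [8, 14, 9, 8, 13, 9, 20, 16, 17]
Initialize: result = []
Entering loop: for z in seq:
After iteration 1: z = 8, result = []
After iteration 2: z = 14, result = [28]
After iteration 3: z = 9, result = [28]
After iteration 4: z = 8, result = [28]
After iteration 5: z = 13, result = [28, 26]
After iteration 6: z = 9, result = [28, 26]
After iteration 7: z = 20, result = [28, 26, 40]
After iteration 8: z = 16, result = [28, 26, 40, 32]
After iteration 9: z = 17, result = [28, 26, 40, 32, 34]
Loop ends.
sum(result) = 160

Final answer: 160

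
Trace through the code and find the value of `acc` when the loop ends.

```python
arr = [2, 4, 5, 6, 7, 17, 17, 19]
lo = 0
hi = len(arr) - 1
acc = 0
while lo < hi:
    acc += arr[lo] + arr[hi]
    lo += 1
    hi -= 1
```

Let's trace through this code step by step.

Initialize: arr = [2, 4, 5, 6, 7, 17, 17, 19]
Initialize: lo = 0
Initialize: hi = 7
Initialize: acc = 0
Entering loop: while lo < hi:
After iteration 1: lo = 1, hi = 6, acc = 21
After iteration 2: lo = 2, hi = 5, acc = 42
After iteration 3: lo = 3, hi = 4, acc = 64
After iteration 4: lo = 4, hi = 3, acc = 77
Loop ends.

Final answer: 77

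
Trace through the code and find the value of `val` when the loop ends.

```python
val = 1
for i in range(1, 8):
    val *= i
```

Let's trace through this code step by step.

Initialize: val = 1
Entering loop: for i in range(1, 8):
After iteration 1: i = 1, val = 1
After iteration 2: i = 2, val = 2
After iteration 3: i = 3, val = 6
After iteration 4: i = 4, val = 24
After iteration 5: i = 5, val = 120
After iteration 6: i = 6, val = 720
After iteration 7: i = 7, val = 5040
Loop ends.

Final answer: 5040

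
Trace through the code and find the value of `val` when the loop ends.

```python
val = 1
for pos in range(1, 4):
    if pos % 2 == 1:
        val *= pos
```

Let's trace through this code step by step.

Initialize: val = 1
Entering loop: for pos in range(1, 4):
After iteration 1: pos = 1, val = 1
After iteration 2: pos = 2, val = 1
After iteration 3: pos = 3, val = 3
Loop ends.

Final answer: 3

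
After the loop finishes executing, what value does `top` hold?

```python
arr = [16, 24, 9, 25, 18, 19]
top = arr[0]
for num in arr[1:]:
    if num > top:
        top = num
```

Let's trace through this code step by step.

Initialize: arr = [16, 24, 9, 25, 18, 19]
Initialize: top = 16
Entering loop: for num in arr[1:]:
After iteration 1: num = 24, top = 24
After iteration 2: num = 9, top = 24
After iteration 3: num = 25, top = 25
After iteration 4: num = 18, top = 25
After iteration 5: num = 19, top = 25
Loop ends.

Final answer: 25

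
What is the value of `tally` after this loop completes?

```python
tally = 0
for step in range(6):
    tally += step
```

Let's trace through this code step by step.

Initialize: tally = 0
Entering loop: for step in range(6):
After iteration 1: step = 0, tally = 0
After iteration 2: step = 1, tally = 1
After iteration 3: step = 2, tally = 3
After iteration 4: step = 3, tally = 6
After iteration 5: step = 4, tally = 10
After iteration 6: step = 5, tally = 15
Loop ends.

Final answer: 15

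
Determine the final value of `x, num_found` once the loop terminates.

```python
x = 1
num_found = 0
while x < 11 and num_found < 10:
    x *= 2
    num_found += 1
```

Let's trace through this code step by step.

Initialize: x = 1
Initialize: num_found = 0
Entering loop: while x < 11 and num_found < 10:
After iteration 1: x = 2, num_found = 1
After iteration 2: x = 4, num_found = 2
After iteration 3: x = 8, num_found = 3
After iteration 4: x = 16, num_found = 4
Loop ends.

Final answer: 16, 4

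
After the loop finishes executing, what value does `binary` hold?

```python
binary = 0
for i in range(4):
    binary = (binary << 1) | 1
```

Let's trace through this code step by step.

Initialize: binary = 0
Entering loop: for i in range(4):
After iteration 1: i = 0, binary = 1
After iteration 2: i = 1, binary = 3
After iteration 3: i = 2, binary = 7
After iteration 4: i = 3, binary = 15
Loop ends.

Final answer: 15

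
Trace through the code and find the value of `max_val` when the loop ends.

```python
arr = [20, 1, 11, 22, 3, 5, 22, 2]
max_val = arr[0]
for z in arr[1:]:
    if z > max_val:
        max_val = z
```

Let's trace through this code step by step.

Initialize: arr = [20, 1, 11, 22, 3, 5, 22, 2]
Initialize: max_val = 20
Entering loop: for z in arr[1:]:
After iteration 1: z = 1, max_val = 20
After iteration 2: z = 11, max_val = 20
After iteration 3: z = 22, max_val = 22
After iteration 4: z = 3, max_val = 22
After iteration 5: z = 5, max_val = 22
After iteration 6: z = 22, max_val = 22
After iteration 7: z = 2, max_val = 22
Loop ends.

Final answer: 22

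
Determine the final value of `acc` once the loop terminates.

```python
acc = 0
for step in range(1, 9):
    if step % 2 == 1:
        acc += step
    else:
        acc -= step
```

Let's trace through this code step by step.

Initialize: acc = 0
Entering loop: for step in range(1, 9):
After iteration 1: step = 1, acc = 1
After iteration 2: step = 2, acc = -1
After iteration 3: step = 3, acc = 2
After iteration 4: step = 4, acc = -2
After iteration 5: step = 5, acc = 3
After iteration 6: step = 6, acc = -3
After iteration 7: step = 7, acc = 4
After iteration 8: step = 8, acc = -4
Loop ends.

Final answer: -4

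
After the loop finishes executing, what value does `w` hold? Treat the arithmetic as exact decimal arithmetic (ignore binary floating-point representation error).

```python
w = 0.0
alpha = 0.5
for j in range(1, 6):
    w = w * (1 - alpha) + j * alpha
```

Let's trace through this code step by step.

Initialize: w = 0.0
Initialize: alpha = 0.5
Entering loop: for j in range(1, 6):
After iteration 1: j = 1, w = 0.5
After iteration 2: j = 2, w = 1.25
After iteration 3: j = 3, w = 2.125
After iteration 4: j = 4, w = 3.0625
After iteration 5: j = 5, w = 4.03125
Loop ends.

Final answer: 4.03125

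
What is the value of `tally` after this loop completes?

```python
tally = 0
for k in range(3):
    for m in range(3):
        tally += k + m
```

Let's trace through this code step by step.

Initialize: tally = 0
Entering loop: for k in range(3):
After iteration 1: k = 0, tally = 3
After iteration 2: k = 1, tally = 9
After iteration 3: k = 2, tally = 18
Loop ends.

Final answer: 18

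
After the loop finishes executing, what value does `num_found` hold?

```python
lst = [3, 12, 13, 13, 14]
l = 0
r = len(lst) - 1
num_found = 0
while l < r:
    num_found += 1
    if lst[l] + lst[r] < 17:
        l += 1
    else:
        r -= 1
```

Let's trace through this code step by step.

Initialize: lst = [3, 12, 13, 13, 14]
Initialize: l = 0
Initialize: r = 4
Initialize: num_found = 0
Entering loop: while l < r:
After iteration 1: l = 0, r = 3, num_found = 1
After iteration 2: l = 1, r = 3, num_found = 2
After iteration 3: l = 1, r = 2, num_found = 3
After iteration 4: l = 1, r = 1, num_found = 4
Loop ends.

Final answer: 4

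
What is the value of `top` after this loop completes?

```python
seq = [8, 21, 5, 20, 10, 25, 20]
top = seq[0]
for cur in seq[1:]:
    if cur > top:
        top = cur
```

Let's trace through this code step by step.

Initialize: seq = [8, 21, 5, 20, 10, 25, 20]
Initialize: top = 8
Entering loop: for cur in seq[1:]:
After iteration 1: cur = 21, top = 21
After iteration 2: cur = 5, top = 21
After iteration 3: cur = 20, top = 21
After iteration 4: cur = 10, top = 21
After iteration 5: cur = 25, top = 25
After iteration 6: cur = 20, top = 25
Loop ends.

Final answer: 25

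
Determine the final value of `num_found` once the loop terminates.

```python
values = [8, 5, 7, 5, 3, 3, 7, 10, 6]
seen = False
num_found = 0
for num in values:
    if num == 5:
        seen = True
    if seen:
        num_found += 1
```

Let's trace through this code step by step.

Initialize: values = [8, 5, 7, 5, 3, 3, 7, 10, 6]
Initialize: seen = False
Initialize: num_found = 0
Entering loop: for num in values:
After iteration 1: num = 8, seen = False, num_found = 0
After iteration 2: num = 5, seen = True, num_found = 1
After iteration 3: num = 7, seen = True, num_found = 2
After iteration 4: num = 5, seen = True, num_found = 3
After iteration 5: num = 3, seen = True, num_found = 4
After iteration 6: num = 3, seen = True, num_found = 5
After iteration 7: num = 7, seen = True, num_found = 6
After iteration 8: num = 10, seen = True, num_found = 7
After iteration 9: num = 6, seen = True, num_found = 8
Loop ends.

Final answer: 8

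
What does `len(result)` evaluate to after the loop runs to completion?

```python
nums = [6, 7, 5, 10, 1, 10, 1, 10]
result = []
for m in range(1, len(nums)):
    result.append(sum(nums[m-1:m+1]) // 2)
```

Let's trace through this code step by step.

Initialize: nums = [6, 7, 5, 10, 1, 10, 1, 10]
Initialize: result = []
Entering loop: for m in range(1, len(nums)):
After iteration 1: m = 1, result = [6]
After iteration 2: m = 2, result = [6, 6]
After iteration 3: m = 3, result = [6, 6, 7]
After iteration 4: m = 4, result = [6, 6, 7, 5]
After iteration 5: m = 5, result = [6, 6, 7, 5, 5]
After iteration 6: m = 6, result = [6, 6, 7, 5, 5, 5]
After iteration 7: m = 7, result = [6, 6, 7, 5, 5, 5, 5]
Loop ends.
len(result) = 7

Final answer: 7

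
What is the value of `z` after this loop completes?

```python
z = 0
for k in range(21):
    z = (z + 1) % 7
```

Let's trace through this code step by step.

Initialize: z = 0
Entering loop: for k in range(21):
After iteration 1: k = 0, z = 1
After iteration 2: k = 1, z = 2
After iteration 3: k = 2, z = 3
After iteration 4: k = 3, z = 4
After iteration 5: k = 4, z = 5
After iteration 6: k = 5, z = 6
After iteration 7: k = 6, z = 0
After iteration 8: k = 7, z = 1
After iteration 9: k = 8, z = 2
After iteration 10: k = 9, z = 3
After iteration 11: k = 10, z = 4
After iteration 12: k = 11, z = 5
After iteration 13: k = 12, z = 6
After iteration 14: k = 13, z = 0
After iteration 15: k = 14, z = 1
After iteration 16: k = 15, z = 2
After iteration 17: k = 16, z = 3
After iteration 18: k = 17, z = 4
After iteration 19: k = 18, z = 5
After iteration 20: k = 19, z = 6
After iteration 21: k = 20, z = 0
Loop ends.

Final answer: 0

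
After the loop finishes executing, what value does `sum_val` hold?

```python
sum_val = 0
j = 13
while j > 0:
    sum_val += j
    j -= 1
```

Let's trace through this code step by step.

Initialize: sum_val = 0
Initialize: j = 13
Entering loop: while j > 0:
After iteration 1: sum_val = 13, j = 12
After iteration 2: sum_val = 25, j = 11
After iteration 3: sum_val = 36, j = 10
After iteration 4: sum_val = 46, j = 9
After iteration 5: sum_val = 55, j = 8
After iteration 6: sum_val = 63, j = 7
After iteration 7: sum_val = 70, j = 6
After iteration 8: sum_val = 76, j = 5
After iteration 9: sum_val = 81, j = 4
After iteration 10: sum_val = 85, j = 3
After iteration 11: sum_val = 88, j = 2
After iteration 12: sum_val = 90, j = 1
After iteration 13: sum_val = 91, j = 0
Loop ends.

Final answer: 91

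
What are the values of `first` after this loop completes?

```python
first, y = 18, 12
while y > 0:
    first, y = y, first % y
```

Let's trace through this code step by step.

Initialize: first = 18
Initialize: y = 12
Entering loop: while y > 0:
After iteration 1: first = 12, y = 6
After iteration 2: first = 6, y = 0
Loop ends.

Final answer: 6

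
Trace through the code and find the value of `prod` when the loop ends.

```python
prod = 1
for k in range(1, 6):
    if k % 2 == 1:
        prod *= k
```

Let's trace through this code step by step.

Initialize: prod = 1
Entering loop: for k in range(1, 6):
After iteration 1: k = 1, prod = 1
After iteration 2: k = 2, prod = 1
After iteration 3: k = 3, prod = 3
After iteration 4: k = 4, prod = 3
After iteration 5: k = 5, prod = 15
Loop ends.

Final answer: 15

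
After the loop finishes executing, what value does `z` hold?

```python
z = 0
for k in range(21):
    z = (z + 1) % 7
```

Let's trace through this code step by step.

Initialize: z = 0
Entering loop: for k in range(21):
After iteration 1: k = 0, z = 1
After iteration 2: k = 1, z = 2
After iteration 3: k = 2, z = 3
After iteration 4: k = 3, z = 4
After iteration 5: k = 4, z = 5
After iteration 6: k = 5, z = 6
After iteration 7: k = 6, z = 0
After iteration 8: k = 7, z = 1
After iteration 9: k = 8, z = 2
After iteration 10: k = 9, z = 3
After iteration 11: k = 10, z = 4
After iteration 12: k = 11, z = 5
After iteration 13: k = 12, z = 6
After iteration 14: k = 13, z = 0
After iteration 15: k = 14, z = 1
After iteration 16: k = 15, z = 2
After iteration 17: k = 16, z = 3
After iteration 18: k = 17, z = 4
After iteration 19: k = 18, z = 5
After iteration 20: k = 19, z = 6
After iteration 21: k = 20, z = 0
Loop ends.

Final answer: 0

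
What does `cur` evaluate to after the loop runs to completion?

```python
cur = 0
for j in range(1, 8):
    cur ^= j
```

Let's trace through this code step by step.

Initialize: cur = 0
Entering loop: for j in range(1, 8):
After iteration 1: j = 1, cur = 1
After iteration 2: j = 2, cur = 3
After iteration 3: j = 3, cur = 0
After iteration 4: j = 4, cur = 4
After iteration 5: j = 5, cur = 1
After iteration 6: j = 6, cur = 7
After iteration 7: j = 7, cur = 0
Loop ends.

Final answer: 0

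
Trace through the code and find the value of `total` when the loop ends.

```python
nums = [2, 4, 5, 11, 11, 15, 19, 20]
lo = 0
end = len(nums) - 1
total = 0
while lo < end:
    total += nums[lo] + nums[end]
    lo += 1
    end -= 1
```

Let's trace through this code step by step.

Initialize: nums = [2, 4, 5, 11, 11, 15, 19, 20]
Initialize: lo = 0
Initialize: end = 7
Initialize: total = 0
Entering loop: while lo < end:
After iteration 1: lo = 1, end = 6, total = 22
After iteration 2: lo = 2, end = 5, total = 45
After iteration 3: lo = 3, end = 4, total = 65
After iteration 4: lo = 4, end = 3, total = 87
Loop ends.

Final answer: 87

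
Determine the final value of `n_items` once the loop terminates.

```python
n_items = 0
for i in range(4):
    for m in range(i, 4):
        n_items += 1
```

Let's trace through this code step by step.

Initialize: n_items = 0
Entering loop: for i in range(4):
After iteration 1: i = 0, n_items = 4
After iteration 2: i = 1, n_items = 7
After iteration 3: i = 2, n_items = 9
After iteration 4: i = 3, n_items = 10
Loop ends.

Final answer: 10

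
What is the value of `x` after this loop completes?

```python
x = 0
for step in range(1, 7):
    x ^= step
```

Let's trace through this code step by step.

Initialize: x = 0
Entering loop: for step in range(1, 7):
After iteration 1: step = 1, x = 1
After iteration 2: step = 2, x = 3
After iteration 3: step = 3, x = 0
After iteration 4: step = 4, x = 4
After iteration 5: step = 5, x = 1
After iteration 6: step = 6, x = 7
Loop ends.

Final answer: 7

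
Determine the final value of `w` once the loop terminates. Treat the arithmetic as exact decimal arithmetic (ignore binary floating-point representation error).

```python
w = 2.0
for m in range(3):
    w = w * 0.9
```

Let's trace through this code step by step.

Initialize: w = 2.0
Entering loop: for m in range(3):
After iteration 1: m = 0, w = 1.8
After iteration 2: m = 1, w = 1.62
After iteration 3: m = 2, w = 1.458
Loop ends.

Final answer: 1.458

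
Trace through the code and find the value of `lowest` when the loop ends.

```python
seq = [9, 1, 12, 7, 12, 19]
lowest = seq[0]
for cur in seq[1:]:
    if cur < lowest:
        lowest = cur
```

Let's trace through this code step by step.

Initialize: seq = [9, 1, 12, 7, 12, 19]
Initialize: lowest = 9
Entering loop: for cur in seq[1:]:
After iteration 1: cur = 1, lowest = 1
After iteration 2: cur = 12, lowest = 1
After iteration 3: cur = 7, lowest = 1
After iteration 4: cur = 12, lowest = 1
After iteration 5: cur = 19, lowest = 1
Loop ends.

Final answer: 1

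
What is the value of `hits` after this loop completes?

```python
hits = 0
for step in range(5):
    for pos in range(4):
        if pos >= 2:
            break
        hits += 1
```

Let's trace through this code step by step.

Initialize: hits = 0
Entering loop: for step in range(5):
After iteration 1: step = 0, hits = 2
After iteration 2: step = 1, hits = 4
After iteration 3: step = 2, hits = 6
After iteration 4: step = 3, hits = 8
After iteration 5: step = 4, hits = 10
Loop ends.

Final answer: 10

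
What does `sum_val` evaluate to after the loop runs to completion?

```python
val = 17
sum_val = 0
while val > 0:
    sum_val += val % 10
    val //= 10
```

Let's trace through this code step by step.

Initialize: val = 17
Initialize: sum_val = 0
Entering loop: while val > 0:
After iteration 1: val = 1, sum_val = 7
After iteration 2: val = 0, sum_val = 8
Loop ends.

Final answer: 8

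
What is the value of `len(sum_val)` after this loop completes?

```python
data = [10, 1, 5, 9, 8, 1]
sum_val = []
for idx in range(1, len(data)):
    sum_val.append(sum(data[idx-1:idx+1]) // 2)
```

Let's trace through this code step by step.

Initialize: data = [10, 1, 5, 9, 8, 1]
Initialize: sum_val = []
Entering loop: for idx in range(1, len(data)):
After iteration 1: idx = 1, sum_val = [5]
After iteration 2: idx = 2, sum_val = [5, 3]
After iteration 3: idx = 3, sum_val = [5, 3, 7]
After iteration 4: idx = 4, sum_val = [5, 3, 7, 8]
After iteration 5: idx = 5, sum_val = [5, 3, 7, 8, 4]
Loop ends.
len(sum_val) = 5

Final answer: 5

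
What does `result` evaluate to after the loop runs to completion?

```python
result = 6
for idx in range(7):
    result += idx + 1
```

Let's trace through this code step by step.

Initialize: result = 6
Entering loop: for idx in range(7):
After iteration 1: idx = 0, result = 7
After iteration 2: idx = 1, result = 9
After iteration 3: idx = 2, result = 12
After iteration 4: idx = 3, result = 16
After iteration 5: idx = 4, result = 21
After iteration 6: idx = 5, result = 27
After iteration 7: idx = 6, result = 34
Loop ends.

Final answer: 34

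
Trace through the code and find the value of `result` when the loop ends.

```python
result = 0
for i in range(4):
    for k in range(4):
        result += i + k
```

Let's trace through this code step by step.

Initialize: result = 0
Entering loop: for i in range(4):
After iteration 1: i = 0, result = 6
After iteration 2: i = 1, result = 16
After iteration 3: i = 2, result = 30
After iteration 4: i = 3, result = 48
Loop ends.

Final answer: 48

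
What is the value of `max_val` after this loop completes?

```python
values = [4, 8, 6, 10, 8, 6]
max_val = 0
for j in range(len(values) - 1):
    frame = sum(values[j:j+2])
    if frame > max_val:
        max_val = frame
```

Let's trace through this code step by step.

Initialize: values = [4, 8, 6, 10, 8, 6]
Initialize: max_val = 0
Entering loop: for j in range(len(values) - 1):
After iteration 1: j = 0, max_val = 12, frame = 12
After iteration 2: j = 1, max_val = 14, frame = 14
After iteration 3: j = 2, max_val = 16, frame = 16
After iteration 4: j = 3, max_val = 18, frame = 18
After iteration 5: j = 4, max_val = 18, frame = 14
Loop ends.

Final answer: 18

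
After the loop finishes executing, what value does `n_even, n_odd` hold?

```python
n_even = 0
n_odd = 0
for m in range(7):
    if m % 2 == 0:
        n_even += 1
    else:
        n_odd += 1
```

Let's trace through this code step by step.

Initialize: n_even = 0
Initialize: n_odd = 0
Entering loop: for m in range(7):
After iteration 1: m = 0, n_even = 1, n_odd = 0
After iteration 2: m = 1, n_even = 1, n_odd = 1
After iteration 3: m = 2, n_even = 2, n_odd = 1
After iteration 4: m = 3, n_even = 2, n_odd = 2
After iteration 5: m = 4, n_even = 3, n_odd = 2
After iteration 6: m = 5, n_even = 3, n_odd = 3
After iteration 7: m = 6, n_even = 4, n_odd = 3
Loop ends.

Final answer: 4, 3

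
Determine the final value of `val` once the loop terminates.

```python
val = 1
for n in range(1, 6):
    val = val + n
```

Let's trace through this code step by step.

Initialize: val = 1
Entering loop: for n in range(1, 6):
After iteration 1: n = 1, val = 2
After iteration 2: n = 2, val = 4
After iteration 3: n = 3, val = 7
After iteration 4: n = 4, val = 11
After iteration 5: n = 5, val = 16
Loop ends.

Final answer: 16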